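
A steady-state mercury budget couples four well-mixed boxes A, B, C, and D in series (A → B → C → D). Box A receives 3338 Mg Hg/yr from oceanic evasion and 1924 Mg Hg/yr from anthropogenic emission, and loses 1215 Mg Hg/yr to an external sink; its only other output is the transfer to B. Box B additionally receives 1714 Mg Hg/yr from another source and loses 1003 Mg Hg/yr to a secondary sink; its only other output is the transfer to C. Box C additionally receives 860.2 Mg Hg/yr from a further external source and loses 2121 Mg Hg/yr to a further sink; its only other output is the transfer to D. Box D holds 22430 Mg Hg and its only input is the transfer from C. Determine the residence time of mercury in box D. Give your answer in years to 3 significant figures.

6.41 yr

Box A: F(A→B) = (3338 + 1924) − 1215 = 4047.0 Mg Hg/yr.
Box B: F(B→C) = (4047.0 + 1714) − 1003 = 4758.0 Mg Hg/yr.
Box C: F(C→D) = (4758.0 + 860.2) − 2121 = 3497.2 Mg Hg/yr.
Box D throughput = its input = 3497.2 Mg Hg/yr; τ = 22430 / 3497.2 = 6.414 yr.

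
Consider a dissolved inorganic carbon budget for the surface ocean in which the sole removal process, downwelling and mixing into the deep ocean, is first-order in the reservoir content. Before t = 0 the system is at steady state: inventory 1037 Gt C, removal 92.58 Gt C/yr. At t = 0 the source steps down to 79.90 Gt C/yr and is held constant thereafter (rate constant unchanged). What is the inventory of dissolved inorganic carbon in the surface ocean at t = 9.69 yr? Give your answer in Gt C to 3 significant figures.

955 Gt C

The sink rate constant is k = F₀/M₀ = 92.58/1037 = 0.08928 yr⁻¹.
Solving dM/dt = F₁ − kM with M(0) = M₀ gives M(t) = F₁/k + (M₀ − F₁/k)·e^(−kt).
F₁/k = 79.90/0.08928 = 894.97 Gt C; kt = 0.08928 × 9.69 = 0.8651, e^(−kt) = 0.4210.
M(9.69) = 894.97 + (1037 − 894.97) × 0.4210 = 894.97 + 59.80 = 954.77 Gt C.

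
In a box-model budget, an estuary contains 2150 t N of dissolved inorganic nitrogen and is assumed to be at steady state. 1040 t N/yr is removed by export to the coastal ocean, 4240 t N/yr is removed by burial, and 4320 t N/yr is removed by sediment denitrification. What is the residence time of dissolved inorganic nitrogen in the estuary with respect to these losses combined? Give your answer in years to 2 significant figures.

Total removal = 1040 + 4240 + 4320 = 9600.0 t N/yr.
τ = M / ΣF_out = 2150 / 9600.0 = 0.2240 yr.

0.22 yr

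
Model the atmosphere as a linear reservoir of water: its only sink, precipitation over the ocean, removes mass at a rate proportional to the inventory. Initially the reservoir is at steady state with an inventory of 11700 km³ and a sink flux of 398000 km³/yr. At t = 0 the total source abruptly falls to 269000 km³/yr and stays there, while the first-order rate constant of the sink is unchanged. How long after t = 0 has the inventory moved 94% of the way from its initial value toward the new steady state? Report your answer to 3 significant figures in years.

0.0827 yr

τ = M₀/F₀ = 11700/398000 = 0.02940 yr.
The remaining gap fraction is e^(−t/τ); 94% covered ⇒ e^(−t/τ) = 0.0600.
t = −τ ln(0.0600) = 0.02940 × 2.813 = 0.08271 yr.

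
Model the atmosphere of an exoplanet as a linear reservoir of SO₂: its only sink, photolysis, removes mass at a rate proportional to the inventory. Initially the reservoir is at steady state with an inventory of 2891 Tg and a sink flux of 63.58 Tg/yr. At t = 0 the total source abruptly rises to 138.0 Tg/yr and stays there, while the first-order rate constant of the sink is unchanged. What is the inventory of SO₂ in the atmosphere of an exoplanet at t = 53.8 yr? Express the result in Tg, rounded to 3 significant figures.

The sink rate constant is k = F₀/M₀ = 63.58/2891 = 0.02199 yr⁻¹.
Solving dM/dt = F₁ − kM with M(0) = M₀ gives M(t) = F₁/k + (M₀ − F₁/k)·e^(−kt).
F₁/k = 138.0/0.02199 = 6274.9 Tg; kt = 0.02199 × 53.8 = 1.183, e^(−kt) = 0.3063.
M(53.8) = 6274.9 + (2891 − 6274.9) × 0.3063 = 6274.9 − 1036 = 5238.4 Tg.

5240 Tg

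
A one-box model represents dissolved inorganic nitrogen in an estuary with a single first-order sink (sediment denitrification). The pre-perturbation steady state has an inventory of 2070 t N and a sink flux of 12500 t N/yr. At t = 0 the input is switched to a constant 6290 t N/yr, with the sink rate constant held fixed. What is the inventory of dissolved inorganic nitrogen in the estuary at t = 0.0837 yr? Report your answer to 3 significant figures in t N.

Residence time τ = M₀/F₀ = 0.1656 yr. The eventual steady state is M_∞ = M₀·(F₁/F₀) = 2070 × 6290/12500 = 1041.6 t N.
The anomaly ΔM(t) = M(t) − M_∞ decays as ΔM₀·e^(−t/τ) with ΔM₀ = 2070 − 1041.6 = 1028 t N.
At t = 0.0837 yr, e^(−t/τ) = e^(−0.5054) = 0.6032, so ΔM = 620.4 t N and M = 1041.6 + 620.4 = 1662.0 t N.

1660 t N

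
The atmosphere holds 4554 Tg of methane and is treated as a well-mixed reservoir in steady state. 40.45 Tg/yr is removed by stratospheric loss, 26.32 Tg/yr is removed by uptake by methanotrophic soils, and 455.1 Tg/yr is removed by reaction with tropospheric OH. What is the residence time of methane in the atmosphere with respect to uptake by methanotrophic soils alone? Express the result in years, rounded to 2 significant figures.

Residence time with respect to a single sink: τ = M / F_sink.
τ = 4554 / 26.32 = 173.0 yr.

170 yr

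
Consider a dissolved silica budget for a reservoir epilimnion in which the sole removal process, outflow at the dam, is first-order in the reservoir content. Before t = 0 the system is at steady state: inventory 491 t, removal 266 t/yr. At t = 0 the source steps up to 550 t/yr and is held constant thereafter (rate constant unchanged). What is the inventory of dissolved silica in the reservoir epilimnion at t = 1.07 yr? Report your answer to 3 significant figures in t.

τ = M₀/F₀ = 491/266 = 1.846 yr; rate constant k = 1/τ.
New steady state M_∞ = F₁/k = F₁·τ = 550 × 1.846 = 1015.2 t.
M(t) = M_∞ + (M₀ − M_∞)·e^(−t/τ); t/τ = 1.07/1.846 = 0.5797, so e^(−t/τ) = 0.5601.
M(t) = 1015.2 − 524.2 × 0.5601 = 721.62 t.

722 t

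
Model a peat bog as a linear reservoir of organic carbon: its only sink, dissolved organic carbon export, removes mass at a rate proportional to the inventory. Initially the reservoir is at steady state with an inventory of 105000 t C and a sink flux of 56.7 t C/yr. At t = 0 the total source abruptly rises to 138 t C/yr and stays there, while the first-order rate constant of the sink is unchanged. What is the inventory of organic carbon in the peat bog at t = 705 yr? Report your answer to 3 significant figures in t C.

153000 t C

The sink rate constant is k = F₀/M₀ = 56.7/105000 = 0.0005400 yr⁻¹.
Solving dM/dt = F₁ − kM with M(0) = M₀ gives M(t) = F₁/k + (M₀ − F₁/k)·e^(−kt).
F₁/k = 138/0.0005400 = 255560 t C; kt = 0.0005400 × 705 = 0.3807, e^(−kt) = 0.6834.
M(705) = 255560 + (105000 − 255560) × 0.6834 = 255560 − 102900 = 152670 t C.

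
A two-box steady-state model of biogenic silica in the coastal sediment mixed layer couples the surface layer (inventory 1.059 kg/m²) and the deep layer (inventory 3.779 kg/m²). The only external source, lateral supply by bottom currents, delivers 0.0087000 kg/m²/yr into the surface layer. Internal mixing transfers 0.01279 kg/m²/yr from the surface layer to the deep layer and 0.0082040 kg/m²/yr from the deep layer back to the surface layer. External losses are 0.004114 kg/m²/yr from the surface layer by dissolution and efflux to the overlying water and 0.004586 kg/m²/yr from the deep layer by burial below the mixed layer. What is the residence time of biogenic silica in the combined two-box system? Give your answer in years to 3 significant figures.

Residence time in the combined system uses the total inventory and the total *external* removal — internal exchanges between the two boxes cancel.
M_total = 1.059 + 3.779 = 4.8380 kg/m².
ΣF_external_out = 0.004114 + 0.004586 = 0.0087000 kg/m²/yr.
τ = M_total / ΣF_ext = 4.8380 / 0.0087000 = 556.1 yr.

556 yr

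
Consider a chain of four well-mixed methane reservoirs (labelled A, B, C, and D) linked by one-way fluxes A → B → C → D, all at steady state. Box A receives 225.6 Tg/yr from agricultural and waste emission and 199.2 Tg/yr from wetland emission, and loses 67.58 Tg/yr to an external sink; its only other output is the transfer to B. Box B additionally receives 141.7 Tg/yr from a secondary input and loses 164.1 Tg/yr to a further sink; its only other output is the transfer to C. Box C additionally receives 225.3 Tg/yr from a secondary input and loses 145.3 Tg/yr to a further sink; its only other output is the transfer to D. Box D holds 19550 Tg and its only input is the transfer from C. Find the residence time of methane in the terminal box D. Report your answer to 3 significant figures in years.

Box A: F(A→B) = (225.6 + 199.2) − 67.58 = 357.22 Tg/yr.
Box B: F(B→C) = (357.22 + 141.7) − 164.1 = 334.82 Tg/yr.
Box C: F(C→D) = (334.82 + 225.3) − 145.3 = 414.82 Tg/yr.
Box D throughput = its input = 414.82 Tg/yr; τ = 19550 / 414.82 = 47.13 yr.

47.1 yr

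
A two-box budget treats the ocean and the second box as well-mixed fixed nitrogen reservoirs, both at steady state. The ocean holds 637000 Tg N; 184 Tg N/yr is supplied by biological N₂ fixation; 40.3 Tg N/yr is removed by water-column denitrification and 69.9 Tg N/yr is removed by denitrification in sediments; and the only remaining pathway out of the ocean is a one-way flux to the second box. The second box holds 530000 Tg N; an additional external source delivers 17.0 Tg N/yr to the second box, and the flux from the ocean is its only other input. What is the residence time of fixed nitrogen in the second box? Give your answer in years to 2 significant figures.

Balance the ocean: ΣF_in = 184.00 Tg N/yr.
Flux to the second box = ΣF_in − (40.3 + 69.9) = 73.800 Tg N/yr.
Total input to the second box = 73.800 + 17.0 = 90.800 Tg N/yr; at steady state this equals its total output.
τ = M / F = 530000 / 90.800 = 5837 yr.

5800 yr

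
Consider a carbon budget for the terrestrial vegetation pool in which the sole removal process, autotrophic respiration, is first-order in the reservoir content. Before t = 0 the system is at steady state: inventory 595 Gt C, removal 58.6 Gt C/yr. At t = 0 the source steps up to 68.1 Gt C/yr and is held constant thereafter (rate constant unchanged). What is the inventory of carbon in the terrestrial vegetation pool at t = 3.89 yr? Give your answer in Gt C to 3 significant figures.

Residence time τ = M₀/F₀ = 10.15 yr. The eventual steady state is M_∞ = M₀·(F₁/F₀) = 595 × 68.1/58.6 = 691.46 Gt C.
The anomaly ΔM(t) = M(t) − M_∞ decays as ΔM₀·e^(−t/τ) with ΔM₀ = 595 − 691.46 = −96.46 Gt C.
At t = 3.89 yr, e^(−t/τ) = e^(−0.3831) = 0.6817, so ΔM = −65.76 Gt C and M = 691.46 − 65.76 = 625.70 Gt C.

626 Gt C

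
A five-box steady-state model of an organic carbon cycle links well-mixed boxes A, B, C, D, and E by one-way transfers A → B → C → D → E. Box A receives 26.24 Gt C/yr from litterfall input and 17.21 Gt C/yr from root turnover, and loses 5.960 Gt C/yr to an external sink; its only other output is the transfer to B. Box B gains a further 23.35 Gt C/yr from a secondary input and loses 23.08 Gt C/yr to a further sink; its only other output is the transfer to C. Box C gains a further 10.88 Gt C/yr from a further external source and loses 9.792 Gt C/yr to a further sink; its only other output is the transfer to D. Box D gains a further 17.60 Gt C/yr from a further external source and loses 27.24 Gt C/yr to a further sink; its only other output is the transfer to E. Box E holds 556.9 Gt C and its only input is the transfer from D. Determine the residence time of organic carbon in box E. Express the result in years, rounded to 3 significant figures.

Box A: F(A→B) = (26.24 + 17.21) − 5.960 = 37.490 Gt C/yr.
Box B: F(B→C) = (37.490 + 23.35) − 23.08 = 37.760 Gt C/yr.
Box C: F(C→D) = (37.760 + 10.88) − 9.792 = 38.848 Gt C/yr.
Box D: F(D→E) = (38.848 + 17.60) − 27.24 = 29.208 Gt C/yr.
Box E throughput = its input = 29.208 Gt C/yr; τ = 556.9 / 29.208 = 19.07 yr.

19.1 yr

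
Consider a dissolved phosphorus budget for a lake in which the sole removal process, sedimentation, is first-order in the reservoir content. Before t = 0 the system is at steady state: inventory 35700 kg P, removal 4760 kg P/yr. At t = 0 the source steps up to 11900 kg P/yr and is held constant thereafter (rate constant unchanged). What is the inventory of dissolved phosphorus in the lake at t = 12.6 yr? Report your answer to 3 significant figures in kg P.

The sink rate constant is k = F₀/M₀ = 4760/35700 = 0.1333 yr⁻¹.
Solving dM/dt = F₁ − kM with M(0) = M₀ gives M(t) = F₁/k + (M₀ − F₁/k)·e^(−kt).
F₁/k = 11900/0.1333 = 89250 kg P; kt = 0.1333 × 12.6 = 1.680, e^(−kt) = 0.1864.
M(12.6) = 89250 + (35700 − 89250) × 0.1864 = 89250 − 9980 = 79270 kg P.

79300 kg P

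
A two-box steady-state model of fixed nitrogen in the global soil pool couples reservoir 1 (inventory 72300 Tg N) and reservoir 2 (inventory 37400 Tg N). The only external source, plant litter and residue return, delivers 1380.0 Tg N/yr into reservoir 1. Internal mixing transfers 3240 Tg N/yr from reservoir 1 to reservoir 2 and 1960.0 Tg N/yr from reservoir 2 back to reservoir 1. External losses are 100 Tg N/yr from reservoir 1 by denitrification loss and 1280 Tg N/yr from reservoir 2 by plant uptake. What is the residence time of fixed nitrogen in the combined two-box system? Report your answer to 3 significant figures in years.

Residence time in the combined system uses the total inventory and the total *external* removal — internal exchanges between the two boxes cancel.
M_total = 72300 + 37400 = 109700 Tg N.
ΣF_external_out = 100 + 1280 = 1380.0 Tg N/yr.
τ = M_total / ΣF_ext = 109700 / 1380.0 = 79.49 yr.

79.5 yr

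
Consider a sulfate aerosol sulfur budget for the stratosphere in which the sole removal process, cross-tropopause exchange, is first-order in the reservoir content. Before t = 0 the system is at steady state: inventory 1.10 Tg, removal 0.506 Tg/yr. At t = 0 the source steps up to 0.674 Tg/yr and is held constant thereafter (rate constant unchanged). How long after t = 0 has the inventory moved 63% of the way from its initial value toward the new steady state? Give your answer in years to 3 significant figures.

2.16 yr

τ = M₀/F₀ = 1.10/0.506 = 2.174 yr.
The remaining gap fraction is e^(−t/τ); 63% covered ⇒ e^(−t/τ) = 0.370.
t = −τ ln(0.370) = 2.174 × 0.9943 = 2.161 yr.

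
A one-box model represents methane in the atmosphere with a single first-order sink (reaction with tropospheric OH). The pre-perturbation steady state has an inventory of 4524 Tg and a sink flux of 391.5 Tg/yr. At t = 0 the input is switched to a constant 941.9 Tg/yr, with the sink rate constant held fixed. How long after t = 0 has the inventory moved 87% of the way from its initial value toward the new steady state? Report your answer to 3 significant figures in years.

23.6 yr

τ = M₀/F₀ = 4524/391.5 = 11.56 yr.
The remaining gap fraction is e^(−t/τ); 87% covered ⇒ e^(−t/τ) = 0.130.
t = −τ ln(0.130) = 11.56 × 2.040 = 23.58 yr.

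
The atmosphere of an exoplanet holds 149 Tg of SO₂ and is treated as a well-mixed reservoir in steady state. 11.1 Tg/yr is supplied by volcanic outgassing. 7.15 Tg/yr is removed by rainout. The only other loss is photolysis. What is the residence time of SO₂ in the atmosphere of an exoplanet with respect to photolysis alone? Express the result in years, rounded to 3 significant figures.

37.7 yr

At steady state ΣF_in = ΣF_out.
ΣF_in = 11.100 Tg/yr.
Photolysis flux = ΣF_in − (7.15) = 11.100 − 7.150 = 3.950 Tg/yr.
τ = M / F = 149 / 3.950 = 37.72 yr.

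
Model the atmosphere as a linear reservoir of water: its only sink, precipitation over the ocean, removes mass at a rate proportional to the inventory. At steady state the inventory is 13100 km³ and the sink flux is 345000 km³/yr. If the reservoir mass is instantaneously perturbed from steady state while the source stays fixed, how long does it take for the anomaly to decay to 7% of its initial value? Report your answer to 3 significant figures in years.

For a linear reservoir the anomaly decays as exp(−t/τ) with τ = M/F = 13100/345000 = 0.03797 yr.
exp(−t/τ) = 0.07 ⇒ t = −τ ln(0.07) = 0.03797 × 2.659 = 0.1010 yr.

0.101 yr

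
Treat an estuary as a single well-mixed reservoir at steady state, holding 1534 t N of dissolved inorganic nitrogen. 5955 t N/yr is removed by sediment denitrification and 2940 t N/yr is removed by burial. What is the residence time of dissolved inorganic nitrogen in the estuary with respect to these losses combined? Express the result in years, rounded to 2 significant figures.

Total removal = 5955 + 2940 = 8895.0 t N/yr.
τ = M / ΣF_out = 1534 / 8895.0 = 0.1725 yr.

0.17 yr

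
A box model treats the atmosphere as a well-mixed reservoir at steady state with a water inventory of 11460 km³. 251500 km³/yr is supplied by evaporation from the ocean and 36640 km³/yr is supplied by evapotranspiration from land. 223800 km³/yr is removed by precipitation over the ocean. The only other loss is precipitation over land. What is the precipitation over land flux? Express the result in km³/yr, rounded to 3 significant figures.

64300 km³/yr

At steady state ΣF_in = ΣF_out.
ΣF_in = 251500 + 36640 = 288140 km³/yr.
Precipitation over land flux = ΣF_in − (223800) = 288140 − 223800 = 64340 km³/yr.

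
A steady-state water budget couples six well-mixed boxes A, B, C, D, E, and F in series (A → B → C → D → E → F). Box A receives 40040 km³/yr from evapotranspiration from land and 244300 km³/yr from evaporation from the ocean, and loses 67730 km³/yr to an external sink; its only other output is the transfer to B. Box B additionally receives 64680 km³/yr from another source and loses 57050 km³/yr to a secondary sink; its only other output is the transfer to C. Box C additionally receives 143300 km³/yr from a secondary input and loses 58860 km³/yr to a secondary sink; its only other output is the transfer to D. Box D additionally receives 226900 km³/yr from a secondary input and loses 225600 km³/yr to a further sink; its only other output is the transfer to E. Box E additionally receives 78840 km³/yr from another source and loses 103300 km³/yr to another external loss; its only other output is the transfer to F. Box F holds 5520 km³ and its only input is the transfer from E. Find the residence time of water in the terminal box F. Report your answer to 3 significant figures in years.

Box A: F(A→B) = (40040 + 244300) − 67730 = 216610 km³/yr.
Box B: F(B→C) = (216610 + 64680) − 57050 = 224240 km³/yr.
Box C: F(C→D) = (224240 + 143300) − 58860 = 308680 km³/yr.
Box D: F(D→E) = (308680 + 226900) − 225600 = 309980 km³/yr.
Box E: F(E→F) = (309980 + 78840) − 103300 = 285520 km³/yr.
Box F throughput = its input = 285520 km³/yr; τ = 5520 / 285520 = 0.01933 yr.

0.0193 yr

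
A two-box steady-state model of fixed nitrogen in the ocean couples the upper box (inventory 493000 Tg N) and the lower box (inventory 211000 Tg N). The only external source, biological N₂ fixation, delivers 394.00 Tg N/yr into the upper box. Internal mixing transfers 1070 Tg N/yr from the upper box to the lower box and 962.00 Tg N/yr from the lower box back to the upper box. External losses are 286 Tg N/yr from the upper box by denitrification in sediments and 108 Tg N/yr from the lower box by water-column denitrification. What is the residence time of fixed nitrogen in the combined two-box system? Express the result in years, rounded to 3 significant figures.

1790 yr

For the system as a whole, the A↔B exchange is internal and contributes nothing to the throughput; only the external sinks remove mass.
M_total = 493000 + 211000 = 704000 Tg N.
ΣF_external_out = 286 + 108 = 394.00 Tg N/yr.
τ = M_total / ΣF_ext = 704000 / 394.00 = 1787 yr.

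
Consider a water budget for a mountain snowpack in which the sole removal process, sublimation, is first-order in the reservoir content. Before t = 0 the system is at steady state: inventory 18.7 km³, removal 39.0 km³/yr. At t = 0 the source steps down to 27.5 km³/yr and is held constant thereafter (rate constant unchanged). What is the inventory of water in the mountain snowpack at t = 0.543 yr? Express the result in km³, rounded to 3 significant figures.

Residence time τ = M₀/F₀ = 0.4795 yr. The eventual steady state is M_∞ = M₀·(F₁/F₀) = 18.7 × 27.5/39.0 = 13.186 km³.
The anomaly ΔM(t) = M(t) − M_∞ decays as ΔM₀·e^(−t/τ) with ΔM₀ = 18.7 − 13.186 = 5.514 km³.
At t = 0.543 yr, e^(−t/τ) = e^(−1.132) = 0.3222, so ΔM = 1.777 km³ and M = 13.186 + 1.777 = 14.963 km³.

15.0 km³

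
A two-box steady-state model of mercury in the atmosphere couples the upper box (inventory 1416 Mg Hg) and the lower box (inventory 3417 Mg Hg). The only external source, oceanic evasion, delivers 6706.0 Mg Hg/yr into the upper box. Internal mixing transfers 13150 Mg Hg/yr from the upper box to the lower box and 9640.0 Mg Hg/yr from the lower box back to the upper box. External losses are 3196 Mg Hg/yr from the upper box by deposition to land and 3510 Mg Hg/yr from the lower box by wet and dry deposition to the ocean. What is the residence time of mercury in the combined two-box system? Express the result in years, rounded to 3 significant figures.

Treat the two boxes together as one reservoir: the mixing fluxes between them are internal recycling, so τ = ΣM / Σ(external losses).
M_total = 1416 + 3417 = 4833.0 Mg Hg.
ΣF_external_out = 3196 + 3510 = 6706.0 Mg Hg/yr.
τ = M_total / ΣF_ext = 4833.0 / 6706.0 = 0.7207 yr.

0.721 yr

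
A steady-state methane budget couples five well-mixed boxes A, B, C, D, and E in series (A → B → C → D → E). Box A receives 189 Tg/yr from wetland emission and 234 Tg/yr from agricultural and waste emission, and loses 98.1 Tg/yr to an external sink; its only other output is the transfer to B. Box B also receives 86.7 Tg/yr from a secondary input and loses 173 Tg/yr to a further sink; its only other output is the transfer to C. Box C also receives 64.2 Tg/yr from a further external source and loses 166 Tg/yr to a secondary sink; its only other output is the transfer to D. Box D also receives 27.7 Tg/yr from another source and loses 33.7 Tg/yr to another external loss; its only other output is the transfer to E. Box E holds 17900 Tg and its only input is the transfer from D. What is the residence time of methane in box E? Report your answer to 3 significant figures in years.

Box A: F(A→B) = (189 + 234) − 98.1 = 324.90 Tg/yr.
Box B: F(B→C) = (324.90 + 86.7) − 173 = 238.60 Tg/yr.
Box C: F(C→D) = (238.60 + 64.2) − 166 = 136.80 Tg/yr.
Box D: F(D→E) = (136.80 + 27.7) − 33.7 = 130.80 Tg/yr.
Box E throughput = its input = 130.80 Tg/yr; τ = 17900 / 130.80 = 136.9 yr.

137 yr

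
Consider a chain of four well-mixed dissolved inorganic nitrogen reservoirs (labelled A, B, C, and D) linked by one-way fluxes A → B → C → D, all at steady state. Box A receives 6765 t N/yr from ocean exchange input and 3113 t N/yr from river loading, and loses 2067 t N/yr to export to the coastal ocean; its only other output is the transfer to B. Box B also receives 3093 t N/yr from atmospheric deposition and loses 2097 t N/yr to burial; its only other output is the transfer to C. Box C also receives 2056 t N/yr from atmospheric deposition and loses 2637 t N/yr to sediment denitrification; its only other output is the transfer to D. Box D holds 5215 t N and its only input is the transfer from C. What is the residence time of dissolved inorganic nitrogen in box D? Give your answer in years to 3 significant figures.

Box A: F(A→B) = (6765 + 3113) − 2067 = 7811.0 t N/yr.
Box B: F(B→C) = (7811.0 + 3093) − 2097 = 8807.0 t N/yr.
Box C: F(C→D) = (8807.0 + 2056) − 2637 = 8226.0 t N/yr.
Box D throughput = its input = 8226.0 t N/yr; τ = 5215 / 8226.0 = 0.6340 yr.

0.634 yr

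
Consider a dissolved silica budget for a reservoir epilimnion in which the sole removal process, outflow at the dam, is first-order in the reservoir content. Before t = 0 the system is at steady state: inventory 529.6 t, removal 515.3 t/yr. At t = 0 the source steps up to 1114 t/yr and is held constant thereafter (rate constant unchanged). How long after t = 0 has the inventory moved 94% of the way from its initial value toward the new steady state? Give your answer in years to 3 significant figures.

τ = M₀/F₀ = 529.6/515.3 = 1.028 yr.
The remaining gap fraction is e^(−t/τ); 94% covered ⇒ e^(−t/τ) = 0.0600.
t = −τ ln(0.0600) = 1.028 × 2.813 = 2.891 yr.

2.89 yr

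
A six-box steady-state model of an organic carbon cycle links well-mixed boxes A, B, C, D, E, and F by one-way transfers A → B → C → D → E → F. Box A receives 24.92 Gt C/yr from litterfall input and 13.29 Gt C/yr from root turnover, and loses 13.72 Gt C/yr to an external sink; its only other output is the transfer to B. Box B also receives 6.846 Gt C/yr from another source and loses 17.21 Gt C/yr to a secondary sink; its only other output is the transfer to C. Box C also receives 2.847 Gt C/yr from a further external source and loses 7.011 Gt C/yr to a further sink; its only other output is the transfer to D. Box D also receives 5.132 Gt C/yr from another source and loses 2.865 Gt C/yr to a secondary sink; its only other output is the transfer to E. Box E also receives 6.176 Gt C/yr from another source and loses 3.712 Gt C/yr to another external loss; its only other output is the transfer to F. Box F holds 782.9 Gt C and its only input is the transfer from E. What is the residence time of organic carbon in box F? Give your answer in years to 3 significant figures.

53.3 yr

Box A: F(A→B) = (24.92 + 13.29) − 13.72 = 24.490 Gt C/yr.
Box B: F(B→C) = (24.490 + 6.846) − 17.21 = 14.126 Gt C/yr.
Box C: F(C→D) = (14.126 + 2.847) − 7.011 = 9.9620 Gt C/yr.
Box D: F(D→E) = (9.9620 + 5.132) − 2.865 = 12.229 Gt C/yr.
Box E: F(E→F) = (12.229 + 6.176) − 3.712 = 14.693 Gt C/yr.
Box F throughput = its input = 14.693 Gt C/yr; τ = 782.9 / 14.693 = 53.28 yr.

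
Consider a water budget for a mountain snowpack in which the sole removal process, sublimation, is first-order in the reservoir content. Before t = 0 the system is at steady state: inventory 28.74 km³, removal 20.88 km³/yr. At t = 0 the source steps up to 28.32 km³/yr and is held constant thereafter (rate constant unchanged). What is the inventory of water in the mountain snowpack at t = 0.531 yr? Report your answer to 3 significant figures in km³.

τ = M₀/F₀ = 28.74/20.88 = 1.376 yr; rate constant k = 1/τ.
New steady state M_∞ = F₁/k = F₁·τ = 28.32 × 1.376 = 38.981 km³.
M(t) = M_∞ + (M₀ − M_∞)·e^(−t/τ); t/τ = 0.531/1.376 = 0.3858, so e^(−t/τ) = 0.6799.
M(t) = 38.981 − 10.24 × 0.6799 = 32.018 km³.

32.0 km³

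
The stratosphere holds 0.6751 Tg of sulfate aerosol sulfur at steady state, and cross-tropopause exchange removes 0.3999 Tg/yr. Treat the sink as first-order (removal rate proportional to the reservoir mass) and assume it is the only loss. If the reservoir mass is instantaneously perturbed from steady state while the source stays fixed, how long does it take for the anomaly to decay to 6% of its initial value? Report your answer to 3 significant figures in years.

4.75 yr

For a linear reservoir the anomaly decays as exp(−t/τ) with τ = M/F = 0.6751/0.3999 = 1.688 yr.
exp(−t/τ) = 0.06 ⇒ t = −τ ln(0.06) = 1.688 × 2.813 = 4.750 yr.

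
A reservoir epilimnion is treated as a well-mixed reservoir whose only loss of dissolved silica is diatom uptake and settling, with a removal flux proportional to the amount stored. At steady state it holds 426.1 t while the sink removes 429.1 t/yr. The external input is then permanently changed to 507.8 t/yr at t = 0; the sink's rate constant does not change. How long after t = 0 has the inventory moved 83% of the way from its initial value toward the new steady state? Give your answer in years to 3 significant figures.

τ = M₀/F₀ = 426.1/429.1 = 0.9930 yr.
The remaining gap fraction is e^(−t/τ); 83% covered ⇒ e^(−t/τ) = 0.170.
t = −τ ln(0.170) = 0.9930 × 1.772 = 1.760 yr.

1.76 yr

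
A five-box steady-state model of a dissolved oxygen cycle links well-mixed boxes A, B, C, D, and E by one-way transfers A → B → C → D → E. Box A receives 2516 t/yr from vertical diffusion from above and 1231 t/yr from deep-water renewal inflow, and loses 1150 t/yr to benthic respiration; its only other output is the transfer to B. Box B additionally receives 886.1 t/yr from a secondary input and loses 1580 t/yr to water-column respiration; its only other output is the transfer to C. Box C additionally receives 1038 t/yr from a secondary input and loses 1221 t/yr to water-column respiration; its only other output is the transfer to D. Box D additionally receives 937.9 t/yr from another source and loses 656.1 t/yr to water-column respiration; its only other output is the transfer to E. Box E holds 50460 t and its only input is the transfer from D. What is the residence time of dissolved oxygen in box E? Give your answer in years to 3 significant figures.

Box A: F(A→B) = (2516 + 1231) − 1150 = 2597.0 t/yr.
Box B: F(B→C) = (2597.0 + 886.1) − 1580 = 1903.1 t/yr.
Box C: F(C→D) = (1903.1 + 1038) − 1221 = 1720.1 t/yr.
Box D: F(D→E) = (1720.1 + 937.9) − 656.1 = 2001.9 t/yr.
Box E throughput = its input = 2001.9 t/yr; τ = 50460 / 2001.9 = 25.21 yr.

25.2 yr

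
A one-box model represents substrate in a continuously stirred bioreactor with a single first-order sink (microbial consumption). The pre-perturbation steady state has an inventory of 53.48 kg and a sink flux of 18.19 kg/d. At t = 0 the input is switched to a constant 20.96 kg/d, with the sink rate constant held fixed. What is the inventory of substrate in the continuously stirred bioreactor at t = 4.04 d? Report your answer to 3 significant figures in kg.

τ = M₀/F₀ = 53.48/18.19 = 2.940 d; rate constant k = 1/τ.
New steady state M_∞ = F₁/k = F₁·τ = 20.96 × 2.940 = 61.624 kg.
M(t) = M_∞ + (M₀ − M_∞)·e^(−t/τ); t/τ = 4.04/2.940 = 1.374, so e^(−t/τ) = 0.2531.
M(t) = 61.624 − 8.144 × 0.2531 = 59.563 kg.

59.6 kg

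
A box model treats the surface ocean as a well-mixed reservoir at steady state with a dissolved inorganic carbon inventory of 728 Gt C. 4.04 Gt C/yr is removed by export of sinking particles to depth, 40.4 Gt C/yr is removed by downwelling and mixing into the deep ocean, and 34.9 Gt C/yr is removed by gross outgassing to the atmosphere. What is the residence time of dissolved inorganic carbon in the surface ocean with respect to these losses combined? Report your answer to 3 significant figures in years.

Total removal = 4.040 + 40.40 + 34.90 = 79.340 Gt C/yr.
τ = M / ΣF_out = 728 / 79.340 = 9.176 yr.

9.18 yr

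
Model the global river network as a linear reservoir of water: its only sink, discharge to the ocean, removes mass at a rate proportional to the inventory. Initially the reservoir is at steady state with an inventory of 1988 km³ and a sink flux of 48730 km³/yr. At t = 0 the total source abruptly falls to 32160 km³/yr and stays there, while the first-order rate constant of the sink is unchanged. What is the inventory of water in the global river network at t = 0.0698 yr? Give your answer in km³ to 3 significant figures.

1430 km³

The sink rate constant is k = F₀/M₀ = 48730/1988 = 24.51 yr⁻¹.
Solving dM/dt = F₁ − kM with M(0) = M₀ gives M(t) = F₁/k + (M₀ − F₁/k)·e^(−kt).
F₁/k = 32160/24.51 = 1312.0 km³; kt = 24.51 × 0.0698 = 1.711, e^(−kt) = 0.1807.
M(0.0698) = 1312.0 + (1988 − 1312.0) × 0.1807 = 1312.0 + 122.1 = 1434.2 km³.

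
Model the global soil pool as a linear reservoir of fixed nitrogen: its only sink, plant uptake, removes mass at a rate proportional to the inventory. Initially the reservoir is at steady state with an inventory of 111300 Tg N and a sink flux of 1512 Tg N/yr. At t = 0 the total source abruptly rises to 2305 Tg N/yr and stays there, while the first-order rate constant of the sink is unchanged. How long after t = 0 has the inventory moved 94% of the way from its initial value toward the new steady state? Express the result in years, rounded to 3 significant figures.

207 yr

τ = M₀/F₀ = 111300/1512 = 73.61 yr.
The remaining gap fraction is e^(−t/τ); 94% covered ⇒ e^(−t/τ) = 0.0600.
t = −τ ln(0.0600) = 73.61 × 2.813 = 207.1 yr.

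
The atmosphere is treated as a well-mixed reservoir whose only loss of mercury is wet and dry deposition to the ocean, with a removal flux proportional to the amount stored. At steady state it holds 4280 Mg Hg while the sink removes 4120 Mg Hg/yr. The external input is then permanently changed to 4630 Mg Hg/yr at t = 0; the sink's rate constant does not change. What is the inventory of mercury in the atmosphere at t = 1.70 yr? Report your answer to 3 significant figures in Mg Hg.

τ = M₀/F₀ = 4280/4120 = 1.039 yr; rate constant k = 1/τ.
New steady state M_∞ = F₁/k = F₁·τ = 4630 × 1.039 = 4809.8 Mg Hg.
M(t) = M_∞ + (M₀ − M_∞)·e^(−t/τ); t/τ = 1.70/1.039 = 1.636, so e^(−t/τ) = 0.1947.
M(t) = 4809.8 − 529.8 × 0.1947 = 4706.7 Mg Hg.

4710 Mg Hg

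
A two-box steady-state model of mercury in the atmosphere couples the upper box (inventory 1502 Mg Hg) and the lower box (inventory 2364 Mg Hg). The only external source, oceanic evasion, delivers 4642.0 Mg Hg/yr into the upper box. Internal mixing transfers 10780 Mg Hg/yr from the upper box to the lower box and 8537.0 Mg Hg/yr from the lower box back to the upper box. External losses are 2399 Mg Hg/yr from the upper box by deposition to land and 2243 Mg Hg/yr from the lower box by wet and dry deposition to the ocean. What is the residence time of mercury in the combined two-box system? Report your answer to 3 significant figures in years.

For the system as a whole, the A↔B exchange is internal and contributes nothing to the throughput; only the external sinks remove mass.
M_total = 1502 + 2364 = 3866.0 Mg Hg.
ΣF_external_out = 2399 + 2243 = 4642.0 Mg Hg/yr.
τ = M_total / ΣF_ext = 3866.0 / 4642.0 = 0.8328 yr.

0.833 yr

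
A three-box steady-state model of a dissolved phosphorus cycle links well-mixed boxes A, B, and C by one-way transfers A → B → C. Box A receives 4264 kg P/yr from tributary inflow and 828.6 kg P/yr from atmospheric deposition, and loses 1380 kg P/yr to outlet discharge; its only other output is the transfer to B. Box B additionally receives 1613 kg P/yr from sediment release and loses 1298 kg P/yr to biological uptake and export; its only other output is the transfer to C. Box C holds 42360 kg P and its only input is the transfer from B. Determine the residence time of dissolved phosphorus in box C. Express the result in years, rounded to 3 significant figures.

Box A: F(A→B) = (4264 + 828.6) − 1380 = 3712.6 kg P/yr.
Box B: F(B→C) = (3712.6 + 1613) − 1298 = 4027.6 kg P/yr.
Box C throughput = its input = 4027.6 kg P/yr; τ = 42360 / 4027.6 = 10.52 yr.

10.5 yr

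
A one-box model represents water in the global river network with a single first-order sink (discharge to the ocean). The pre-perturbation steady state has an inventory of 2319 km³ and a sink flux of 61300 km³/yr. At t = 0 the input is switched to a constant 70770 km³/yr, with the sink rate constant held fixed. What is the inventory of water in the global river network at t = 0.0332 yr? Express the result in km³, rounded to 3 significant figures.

2530 km³

τ = M₀/F₀ = 2319/61300 = 0.03783 yr; rate constant k = 1/τ.
New steady state M_∞ = F₁/k = F₁·τ = 70770 × 0.03783 = 2677.3 km³.
M(t) = M_∞ + (M₀ − M_∞)·e^(−t/τ); t/τ = 0.0332/0.03783 = 0.8776, so e^(−t/τ) = 0.4158.
M(t) = 2677.3 − 358.3 × 0.4158 = 2528.3 km³.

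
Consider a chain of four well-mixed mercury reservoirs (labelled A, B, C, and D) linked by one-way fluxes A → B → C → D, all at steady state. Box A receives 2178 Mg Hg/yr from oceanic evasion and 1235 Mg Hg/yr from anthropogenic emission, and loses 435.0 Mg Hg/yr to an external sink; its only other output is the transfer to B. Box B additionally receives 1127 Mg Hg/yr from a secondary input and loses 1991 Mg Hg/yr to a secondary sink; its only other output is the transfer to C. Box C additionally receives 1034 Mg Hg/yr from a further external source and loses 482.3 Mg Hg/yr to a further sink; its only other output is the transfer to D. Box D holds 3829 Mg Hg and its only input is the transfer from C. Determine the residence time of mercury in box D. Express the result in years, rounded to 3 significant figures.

Box A: F(A→B) = (2178 + 1235) − 435.0 = 2978.0 Mg Hg/yr.
Box B: F(B→C) = (2978.0 + 1127) − 1991 = 2114.0 Mg Hg/yr.
Box C: F(C→D) = (2114.0 + 1034) − 482.3 = 2665.7 Mg Hg/yr.
Box D throughput = its input = 2665.7 Mg Hg/yr; τ = 3829 / 2665.7 = 1.436 yr.

1.44 yr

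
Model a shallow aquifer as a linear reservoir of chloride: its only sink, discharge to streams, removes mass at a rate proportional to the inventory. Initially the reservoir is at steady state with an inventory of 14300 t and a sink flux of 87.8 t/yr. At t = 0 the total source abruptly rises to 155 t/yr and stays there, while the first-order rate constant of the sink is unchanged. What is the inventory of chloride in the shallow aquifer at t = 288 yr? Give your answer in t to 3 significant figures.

23400 t

The sink rate constant is k = F₀/M₀ = 87.8/14300 = 0.006140 yr⁻¹.
Solving dM/dt = F₁ − kM with M(0) = M₀ gives M(t) = F₁/k + (M₀ − F₁/k)·e^(−kt).
F₁/k = 155/0.006140 = 25245 t; kt = 0.006140 × 288 = 1.768, e^(−kt) = 0.1706.
M(288) = 25245 + (14300 − 25245) × 0.1706 = 25245 − 1867 = 23377 t.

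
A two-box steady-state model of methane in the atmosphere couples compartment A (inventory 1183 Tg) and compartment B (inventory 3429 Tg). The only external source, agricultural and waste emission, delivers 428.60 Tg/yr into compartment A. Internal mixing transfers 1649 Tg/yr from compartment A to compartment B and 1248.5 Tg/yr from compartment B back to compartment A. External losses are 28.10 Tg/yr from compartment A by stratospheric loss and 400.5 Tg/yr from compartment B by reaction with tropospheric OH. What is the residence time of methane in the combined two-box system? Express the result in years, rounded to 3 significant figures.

For the system as a whole, the A↔B exchange is internal and contributes nothing to the throughput; only the external sinks remove mass.
M_total = 1183 + 3429 = 4612.0 Tg.
ΣF_external_out = 28.10 + 400.5 = 428.60 Tg/yr.
τ = M_total / ΣF_ext = 4612.0 / 428.60 = 10.76 yr.

10.8 yr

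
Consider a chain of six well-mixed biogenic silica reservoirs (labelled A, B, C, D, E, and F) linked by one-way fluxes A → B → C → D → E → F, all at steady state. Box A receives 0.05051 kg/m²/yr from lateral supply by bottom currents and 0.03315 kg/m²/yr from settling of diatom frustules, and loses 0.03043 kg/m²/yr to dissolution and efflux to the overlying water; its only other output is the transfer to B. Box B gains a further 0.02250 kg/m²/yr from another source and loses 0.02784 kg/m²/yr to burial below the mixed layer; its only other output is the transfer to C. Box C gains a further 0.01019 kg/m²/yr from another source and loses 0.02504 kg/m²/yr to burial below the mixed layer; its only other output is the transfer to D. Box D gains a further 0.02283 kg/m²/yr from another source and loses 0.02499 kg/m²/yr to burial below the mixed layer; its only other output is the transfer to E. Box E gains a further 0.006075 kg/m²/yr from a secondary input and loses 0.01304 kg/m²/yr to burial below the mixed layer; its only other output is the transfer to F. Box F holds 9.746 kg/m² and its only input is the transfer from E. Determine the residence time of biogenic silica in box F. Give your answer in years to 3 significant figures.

Box A: F(A→B) = (0.05051 + 0.03315) − 0.03043 = 0.053230 kg/m²/yr.
Box B: F(B→C) = (0.053230 + 0.02250) − 0.02784 = 0.047890 kg/m²/yr.
Box C: F(C→D) = (0.047890 + 0.01019) − 0.02504 = 0.033040 kg/m²/yr.
Box D: F(D→E) = (0.033040 + 0.02283) − 0.02499 = 0.030880 kg/m²/yr.
Box E: F(E→F) = (0.030880 + 0.006075) − 0.01304 = 0.023915 kg/m²/yr.
Box F throughput = its input = 0.023915 kg/m²/yr; τ = 9.746 / 0.023915 = 407.5 yr.

408 yr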